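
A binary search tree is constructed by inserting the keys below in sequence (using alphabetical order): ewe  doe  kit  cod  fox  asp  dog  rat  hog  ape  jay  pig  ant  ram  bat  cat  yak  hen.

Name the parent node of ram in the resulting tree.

pig

ewe: root
doe: left child of ewe (depth 1)
kit: right child of ewe (depth 1)
cod: left child of doe (depth 2)
fox: left child of kit (depth 2)
asp: left child of cod (depth 3)
dog: right child of doe (depth 2)
rat: right child of kit (depth 2)
hog: right child of fox (depth 3)
ape: left child of asp (depth 4)
jay: right child of hog (depth 4)
pig: left child of rat (depth 3)
ant: left child of ape (depth 5)
ram: right child of pig (depth 4)
bat: right child of asp (depth 4)
cat: right child of bat (depth 5)
yak: right child of rat (depth 3)
hen: left child of hog (depth 4)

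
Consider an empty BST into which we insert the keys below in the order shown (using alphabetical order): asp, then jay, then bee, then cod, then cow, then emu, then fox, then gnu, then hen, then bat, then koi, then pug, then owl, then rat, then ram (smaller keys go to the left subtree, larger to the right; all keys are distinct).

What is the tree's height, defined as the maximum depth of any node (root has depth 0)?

8

Insert asp: tree is empty, so asp becomes the root.
Insert jay: jay > asp → go right. Place as right child of asp.
Insert bee: bee > asp → go right; bee < jay → go left. Place as left child of jay.
Insert cod: cod > asp → go right; cod < jay → go left; cod > bee → go right. Place as right child of bee.
Insert cow: cow > asp → go right; cow < jay → go left; cow > bee → go right; cow > cod → go right. Place as right child of cod.
Insert emu: emu > asp → go right; emu < jay → go left; emu > bee → go right; emu > cod → go right; emu > cow → go right. Place as right child of cow.
Insert fox: fox > asp → go right; fox < jay → go left; fox > bee → go right; fox > cod → go right; fox > cow → go right; fox > emu → go right. Place as right child of emu.
Insert gnu: gnu > asp → go right; gnu < jay → go left; gnu > bee → go right; gnu > cod → go right; gnu > cow → go right; gnu > emu → go right; gnu > fox → go right. Place as right child of fox.
Insert hen: hen > asp → go right; hen < jay → go left; hen > bee → go right; hen > cod → go right; hen > cow → go right; hen > emu → go right; hen > fox → go right; hen > gnu → go right. Place as right child of gnu.
Insert bat: bat > asp → go right; bat < jay → go left; bat < bee → go left. Place as left child of bee.
Insert koi: koi > asp → go right; koi > jay → go right. Place as right child of jay.
Insert pug: pug > asp → go right; pug > jay → go right; pug > koi → go right. Place as right child of koi.
Insert owl: owl > asp → go right; owl > jay → go right; owl > koi → go right; owl < pug → go left. Place as left child of pug.
Insert rat: rat > asp → go right; rat > jay → go right; rat > koi → go right; rat > pug → go right. Place as right child of pug.
Insert ram: ram > asp → go right; ram > jay → go right; ram > koi → go right; ram > pug → go right; ram < rat → go left. Place as left child of rat.

The deepest node is hen at depth 8.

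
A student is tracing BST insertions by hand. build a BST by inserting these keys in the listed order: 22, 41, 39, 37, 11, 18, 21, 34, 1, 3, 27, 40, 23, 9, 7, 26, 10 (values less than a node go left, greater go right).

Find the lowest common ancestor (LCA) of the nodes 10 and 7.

9

22: root
41: right child of 22 (depth 1)
39: left child of 41 (depth 2)
37: left child of 39 (depth 3)
11: left child of 22 (depth 1)
18: right child of 11 (depth 2)
21: right child of 18 (depth 3)
34: left child of 37 (depth 4)
1: left child of 11 (depth 2)
3: right child of 1 (depth 3)
27: left child of 34 (depth 5)
40: right child of 39 (depth 3)
23: left child of 27 (depth 6)
9: right child of 3 (depth 4)
7: left child of 9 (depth 5)
26: right child of 23 (depth 7)
10: right child of 9 (depth 5)

Path to 10: 22 → 11 → 1 → 3 → 9 → 10
Path to 7: 22 → 11 → 1 → 3 → 9 → 7
The paths share a prefix ending at 9, then split left and right.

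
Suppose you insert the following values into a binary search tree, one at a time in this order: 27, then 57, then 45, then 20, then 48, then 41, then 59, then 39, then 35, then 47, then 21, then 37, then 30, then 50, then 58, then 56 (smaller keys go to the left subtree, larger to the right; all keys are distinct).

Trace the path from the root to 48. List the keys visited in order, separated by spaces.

27 57 45 48

Resulting structure (node: left, right):
  27: L=20, R=57
  57: L=45, R=59
  45: L=41, R=48
  20: L=–, R=21
  48: L=47, R=50
  41: L=39, R=–
  59: L=58, R=–
  39: L=35, R=–
  35: L=30, R=37
  47: L=–, R=–
  21: L=–, R=–
  37: L=–, R=–
  30: L=–, R=–
  50: L=–, R=56
  58: L=–, R=–
  56: L=–, R=–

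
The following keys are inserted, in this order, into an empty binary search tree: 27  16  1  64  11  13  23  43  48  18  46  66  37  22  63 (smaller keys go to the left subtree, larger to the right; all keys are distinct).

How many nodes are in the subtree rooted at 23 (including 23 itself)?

Resulting structure (node: left, right):
  27: L=16, R=64
  16: L=1, R=23
  1: L=–, R=11
  64: L=43, R=66
  11: L=–, R=13
  13: L=–, R=–
  23: L=18, R=–
  43: L=37, R=48
  48: L=46, R=63
  18: L=–, R=22
  46: L=–, R=–
  66: L=–, R=–
  37: L=–, R=–
  22: L=–, R=–
  63: L=–, R=–

Subtree rooted at 23 contains: 23, 18, 22 — 3 nodes.

3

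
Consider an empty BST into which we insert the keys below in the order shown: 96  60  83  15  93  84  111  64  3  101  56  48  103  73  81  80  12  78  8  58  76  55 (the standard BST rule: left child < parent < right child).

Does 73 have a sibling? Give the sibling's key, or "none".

none

Insert 96: tree is empty, so 96 becomes the root.
Insert 60: 60 < 96 → go left. Place as left child of 96.
Insert 83: 83 < 96 → go left; 83 > 60 → go right. Place as right child of 60.
Insert 15: 15 < 96 → go left; 15 < 60 → go left. Place as left child of 60.
Insert 93: 93 < 96 → go left; 93 > 60 → go right; 93 > 83 → go right. Place as right child of 83.
Insert 84: 84 < 96 → go left; 84 > 60 → go right; 84 > 83 → go right; 84 < 93 → go left. Place as left child of 93.
Insert 111: 111 > 96 → go right. Place as right child of 96.
Insert 64: 64 < 96 → go left; 64 > 60 → go right; 64 < 83 → go left. Place as left child of 83.
Insert 3: 3 < 96 → go left; 3 < 60 → go left; 3 < 15 → go left. Place as left child of 15.
Insert 101: 101 > 96 → go right; 101 < 111 → go left. Place as left child of 111.
Insert 56: 56 < 96 → go left; 56 < 60 → go left; 56 > 15 → go right. Place as right child of 15.
Insert 48: 48 < 96 → go left; 48 < 60 → go left; 48 > 15 → go right; 48 < 56 → go left. Place as left child of 56.
Insert 103: 103 > 96 → go right; 103 < 111 → go left; 103 > 101 → go right. Place as right child of 101.
Insert 73: 73 < 96 → go left; 73 > 60 → go right; 73 < 83 → go left; 73 > 64 → go right. Place as right child of 64.
Insert 81: 81 < 96 → go left; 81 > 60 → go right; 81 < 83 → go left; 81 > 64 → go right; 81 > 73 → go right. Place as right child of 73.
Insert 80: 80 < 96 → go left; 80 > 60 → go right; 80 < 83 → go left; 80 > 64 → go right; 80 > 73 → go right; 80 < 81 → go left. Place as left child of 81.
Insert 12: 12 < 96 → go left; 12 < 60 → go left; 12 < 15 → go left; 12 > 3 → go right. Place as right child of 3.
Insert 78: 78 < 96 → go left; 78 > 60 → go right; 78 < 83 → go left; 78 > 64 → go right; 78 > 73 → go right; 78 < 81 → go left; 78 < 80 → go left. Place as left child of 80.
Insert 8: 8 < 96 → go left; 8 < 60 → go left; 8 < 15 → go left; 8 > 3 → go right; 8 < 12 → go left. Place as left child of 12.
Insert 58: 58 < 96 → go left; 58 < 60 → go left; 58 > 15 → go right; 58 > 56 → go right. Place as right child of 56.
Insert 76: 76 < 96 → go left; 76 > 60 → go right; 76 < 83 → go left; 76 > 64 → go right; 76 > 73 → go right; 76 < 81 → go left; 76 < 80 → go left; 76 < 78 → go left. Place as left child of 78.
Insert 55: 55 < 96 → go left; 55 < 60 → go left; 55 > 15 → go right; 55 < 56 → go left; 55 > 48 → go right. Place as right child of 48.

73's parent is 64, which has only one child.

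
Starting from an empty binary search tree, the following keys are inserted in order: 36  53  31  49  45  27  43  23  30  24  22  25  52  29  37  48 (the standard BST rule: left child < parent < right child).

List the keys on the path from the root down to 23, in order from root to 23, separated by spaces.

36 31 27 23

36: root
53: right child of 36 (depth 1)
31: left child of 36 (depth 1)
49: left child of 53 (depth 2)
45: left child of 49 (depth 3)
27: left child of 31 (depth 2)
43: left child of 45 (depth 4)
23: left child of 27 (depth 3)
30: right child of 27 (depth 3)
24: right child of 23 (depth 4)
22: left child of 23 (depth 4)
25: right child of 24 (depth 5)
52: right child of 49 (depth 3)
29: left child of 30 (depth 4)
37: left child of 43 (depth 5)
48: right child of 45 (depth 4)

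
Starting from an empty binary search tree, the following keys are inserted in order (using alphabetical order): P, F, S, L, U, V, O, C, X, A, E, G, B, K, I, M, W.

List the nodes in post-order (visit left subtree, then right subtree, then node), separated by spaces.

B A E C I K G M O L F W X V U S P

P: root
F: left child of P (depth 1)
S: right child of P (depth 1)
L: right child of F (depth 2)
U: right child of S (depth 2)
V: right child of U (depth 3)
O: right child of L (depth 3)
C: left child of F (depth 2)
X: right child of V (depth 4)
A: left child of C (depth 3)
E: right child of C (depth 3)
G: left child of L (depth 3)
B: right child of A (depth 4)
K: right child of G (depth 4)
I: left child of K (depth 5)
M: left child of O (depth 4)
W: left child of X (depth 5)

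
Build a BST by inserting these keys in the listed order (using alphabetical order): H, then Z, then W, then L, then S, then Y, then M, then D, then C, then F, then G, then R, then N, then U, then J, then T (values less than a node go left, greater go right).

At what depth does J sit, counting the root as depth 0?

4

Resulting structure (node: left, right):
  H: L=D, R=Z
  Z: L=W, R=–
  W: L=L, R=Y
  L: L=J, R=S
  S: L=M, R=U
  Y: L=–, R=–
  M: L=–, R=R
  D: L=C, R=F
  C: L=–, R=–
  F: L=–, R=G
  G: L=–, R=–
  R: L=N, R=–
  N: L=–, R=–
  U: L=T, R=–
  J: L=–, R=–
  T: L=–, R=–

Path to J: H → Z → W → L → J, which is 4 edges.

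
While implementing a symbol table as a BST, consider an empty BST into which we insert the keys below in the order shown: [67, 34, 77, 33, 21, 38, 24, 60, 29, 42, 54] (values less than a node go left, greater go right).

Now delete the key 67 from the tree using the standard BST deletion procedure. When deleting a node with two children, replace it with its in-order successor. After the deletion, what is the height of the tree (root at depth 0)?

5

Resulting structure (node: left, right):
  67: L=34, R=77
  34: L=33, R=38
  77: L=–, R=–
  33: L=21, R=–
  21: L=–, R=24
  38: L=–, R=60
  24: L=–, R=29
  60: L=42, R=–
  29: L=–, R=–
  42: L=–, R=54
  54: L=–, R=–

Delete 67 (two children — replace with in-order successor).
After deletion, deepest node is 29 at depth 5.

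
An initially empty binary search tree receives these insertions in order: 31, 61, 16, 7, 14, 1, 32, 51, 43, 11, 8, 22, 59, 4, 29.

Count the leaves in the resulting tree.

Resulting structure (node: left, right):
  31: L=16, R=61
  61: L=32, R=–
  16: L=7, R=22
  7: L=1, R=14
  14: L=11, R=–
  1: L=–, R=4
  32: L=–, R=51
  51: L=43, R=59
  43: L=–, R=–
  11: L=8, R=–
  8: L=–, R=–
  22: L=–, R=29
  59: L=–, R=–
  4: L=–, R=–
  29: L=–, R=–

Leaves: 4, 8, 29, 43, 59 — 5 in total.

5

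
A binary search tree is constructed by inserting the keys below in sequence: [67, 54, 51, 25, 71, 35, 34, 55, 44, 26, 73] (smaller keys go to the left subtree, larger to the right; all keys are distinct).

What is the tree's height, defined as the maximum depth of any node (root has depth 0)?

Insert 67: tree is empty, so 67 becomes the root.
Insert 54: 54 < 67 → go left. Place as left child of 67.
Insert 51: 51 < 67 → go left; 51 < 54 → go left. Place as left child of 54.
Insert 25: 25 < 67 → go left; 25 < 54 → go left; 25 < 51 → go left. Place as left child of 51.
Insert 71: 71 > 67 → go right. Place as right child of 67.
Insert 35: 35 < 67 → go left; 35 < 54 → go left; 35 < 51 → go left; 35 > 25 → go right. Place as right child of 25.
Insert 34: 34 < 67 → go left; 34 < 54 → go left; 34 < 51 → go left; 34 > 25 → go right; 34 < 35 → go left. Place as left child of 35.
Insert 55: 55 < 67 → go left; 55 > 54 → go right. Place as right child of 54.
Insert 44: 44 < 67 → go left; 44 < 54 → go left; 44 < 51 → go left; 44 > 25 → go right; 44 > 35 → go right. Place as right child of 35.
Insert 26: 26 < 67 → go left; 26 < 54 → go left; 26 < 51 → go left; 26 > 25 → go right; 26 < 35 → go left; 26 < 34 → go left. Place as left child of 34.
Insert 73: 73 > 67 → go right; 73 > 71 → go right. Place as right child of 71.

The deepest node is 26 at depth 6.

6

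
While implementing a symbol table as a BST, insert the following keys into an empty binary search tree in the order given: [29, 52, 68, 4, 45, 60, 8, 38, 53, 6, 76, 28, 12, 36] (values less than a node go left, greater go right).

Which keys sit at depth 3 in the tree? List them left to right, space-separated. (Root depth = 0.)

Insert 29: tree is empty, so 29 becomes the root.
Insert 52: 52 > 29 → go right. Place as right child of 29.
Insert 68: 68 > 29 → go right; 68 > 52 → go right. Place as right child of 52.
Insert 4: 4 < 29 → go left. Place as left child of 29.
Insert 45: 45 > 29 → go right; 45 < 52 → go left. Place as left child of 52.
Insert 60: 60 > 29 → go right; 60 > 52 → go right; 60 < 68 → go left. Place as left child of 68.
Insert 8: 8 < 29 → go left; 8 > 4 → go right. Place as right child of 4.
Insert 38: 38 > 29 → go right; 38 < 52 → go left; 38 < 45 → go left. Place as left child of 45.
Insert 53: 53 > 29 → go right; 53 > 52 → go right; 53 < 68 → go left; 53 < 60 → go left. Place as left child of 60.
Insert 6: 6 < 29 → go left; 6 > 4 → go right; 6 < 8 → go left. Place as left child of 8.
Insert 76: 76 > 29 → go right; 76 > 52 → go right; 76 > 68 → go right. Place as right child of 68.
Insert 28: 28 < 29 → go left; 28 > 4 → go right; 28 > 8 → go right. Place as right child of 8.
Insert 12: 12 < 29 → go left; 12 > 4 → go right; 12 > 8 → go right; 12 < 28 → go left. Place as left child of 28.
Insert 36: 36 > 29 → go right; 36 < 52 → go left; 36 < 45 → go left; 36 < 38 → go left. Place as left child of 38.

6 28 38 60 76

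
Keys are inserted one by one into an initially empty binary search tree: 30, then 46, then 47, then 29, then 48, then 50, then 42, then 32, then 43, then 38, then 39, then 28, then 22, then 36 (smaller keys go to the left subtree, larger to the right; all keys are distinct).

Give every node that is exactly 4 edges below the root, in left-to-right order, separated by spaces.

38 50

Resulting structure (node: left, right):
  30: L=29, R=46
  46: L=42, R=47
  47: L=–, R=48
  29: L=28, R=–
  48: L=–, R=50
  50: L=–, R=–
  42: L=32, R=43
  32: L=–, R=38
  43: L=–, R=–
  38: L=36, R=39
  39: L=–, R=–
  28: L=22, R=–
  22: L=–, R=–
  36: L=–, R=–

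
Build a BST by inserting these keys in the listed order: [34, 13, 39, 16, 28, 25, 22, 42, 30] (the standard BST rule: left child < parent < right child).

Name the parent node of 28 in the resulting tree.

Resulting structure (node: left, right):
  34: L=13, R=39
  13: L=–, R=16
  39: L=–, R=42
  16: L=–, R=28
  28: L=25, R=30
  25: L=22, R=–
  22: L=–, R=–
  42: L=–, R=–
  30: L=–, R=–

16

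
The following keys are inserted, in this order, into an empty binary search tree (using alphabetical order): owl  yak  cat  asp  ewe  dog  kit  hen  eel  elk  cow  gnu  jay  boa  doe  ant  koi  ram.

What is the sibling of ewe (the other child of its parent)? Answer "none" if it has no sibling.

owl: root
yak: right child of owl (depth 1)
cat: left child of owl (depth 1)
asp: left child of cat (depth 2)
ewe: right child of cat (depth 2)
dog: left child of ewe (depth 3)
kit: right child of ewe (depth 3)
hen: left child of kit (depth 4)
eel: right child of dog (depth 4)
elk: right child of eel (depth 5)
cow: left child of dog (depth 4)
gnu: left child of hen (depth 5)
jay: right child of hen (depth 5)
boa: right child of asp (depth 3)
doe: right child of cow (depth 5)
ant: left child of asp (depth 3)
koi: right child of kit (depth 4)
ram: left child of yak (depth 2)

ewe's parent is cat; the other child of cat is asp.

asp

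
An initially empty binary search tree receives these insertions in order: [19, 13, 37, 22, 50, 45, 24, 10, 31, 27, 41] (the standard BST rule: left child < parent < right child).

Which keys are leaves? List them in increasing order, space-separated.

10 27 41

Insert 19: tree is empty, so 19 becomes the root.
Insert 13: 13 < 19 → go left. Place as left child of 19.
Insert 37: 37 > 19 → go right. Place as right child of 19.
Insert 22: 22 > 19 → go right; 22 < 37 → go left. Place as left child of 37.
Insert 50: 50 > 19 → go right; 50 > 37 → go right. Place as right child of 37.
Insert 45: 45 > 19 → go right; 45 > 37 → go right; 45 < 50 → go left. Place as left child of 50.
Insert 24: 24 > 19 → go right; 24 < 37 → go left; 24 > 22 → go right. Place as right child of 22.
Insert 10: 10 < 19 → go left; 10 < 13 → go left. Place as left child of 13.
Insert 31: 31 > 19 → go right; 31 < 37 → go left; 31 > 22 → go right; 31 > 24 → go right. Place as right child of 24.
Insert 27: 27 > 19 → go right; 27 < 37 → go left; 27 > 22 → go right; 27 > 24 → go right; 27 < 31 → go left. Place as left child of 31.
Insert 41: 41 > 19 → go right; 41 > 37 → go right; 41 < 50 → go left; 41 < 45 → go left. Place as left child of 45.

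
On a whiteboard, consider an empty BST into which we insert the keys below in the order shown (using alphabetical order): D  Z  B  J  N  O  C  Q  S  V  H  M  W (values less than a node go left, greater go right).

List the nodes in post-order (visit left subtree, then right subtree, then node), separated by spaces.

C B H M W V S Q O N J Z D

Insert D: tree is empty, so D becomes the root.
Insert Z: Z > D → go right. Place as right child of D.
Insert B: B < D → go left. Place as left child of D.
Insert J: J > D → go right; J < Z → go left. Place as left child of Z.
Insert N: N > D → go right; N < Z → go left; N > J → go right. Place as right child of J.
Insert O: O > D → go right; O < Z → go left; O > J → go right; O > N → go right. Place as right child of N.
Insert C: C < D → go left; C > B → go right. Place as right child of B.
Insert Q: Q > D → go right; Q < Z → go left; Q > J → go right; Q > N → go right; Q > O → go right. Place as right child of O.
Insert S: S > D → go right; S < Z → go left; S > J → go right; S > N → go right; S > O → go right; S > Q → go right. Place as right child of Q.
Insert V: V > D → go right; V < Z → go left; V > J → go right; V > N → go right; V > O → go right; V > Q → go right; V > S → go right. Place as right child of S.
Insert H: H > D → go right; H < Z → go left; H < J → go left. Place as left child of J.
Insert M: M > D → go right; M < Z → go left; M > J → go right; M < N → go left. Place as left child of N.
Insert W: W > D → go right; W < Z → go left; W > J → go right; W > N → go right; W > O → go right; W > Q → go right; W > S → go right; W > V → go right. Place as right child of V.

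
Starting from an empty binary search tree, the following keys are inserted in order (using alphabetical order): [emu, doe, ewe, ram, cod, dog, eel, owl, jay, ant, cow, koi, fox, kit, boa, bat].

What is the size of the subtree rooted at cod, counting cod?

Resulting structure (node: left, right):
  emu: L=doe, R=ewe
  doe: L=cod, R=dog
  ewe: L=–, R=ram
  ram: L=owl, R=–
  cod: L=ant, R=cow
  dog: L=–, R=eel
  eel: L=–, R=–
  owl: L=jay, R=–
  jay: L=fox, R=koi
  ant: L=–, R=boa
  cow: L=–, R=–
  koi: L=kit, R=–
  fox: L=–, R=–
  kit: L=–, R=–
  boa: L=bat, R=–
  bat: L=–, R=–

Subtree rooted at cod contains: cod, ant, boa, bat, cow — 5 nodes.

5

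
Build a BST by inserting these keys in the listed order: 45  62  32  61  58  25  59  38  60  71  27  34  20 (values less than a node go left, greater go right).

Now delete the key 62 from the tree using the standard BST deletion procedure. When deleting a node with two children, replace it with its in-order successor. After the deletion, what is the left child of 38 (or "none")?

34

45: root
62: right child of 45 (depth 1)
32: left child of 45 (depth 1)
61: left child of 62 (depth 2)
58: left child of 61 (depth 3)
25: left child of 32 (depth 2)
59: right child of 58 (depth 4)
38: right child of 32 (depth 2)
60: right child of 59 (depth 5)
71: right child of 62 (depth 2)
27: right child of 25 (depth 3)
34: left child of 38 (depth 3)
20: left child of 25 (depth 3)

Delete 62 (two children — replace with in-order successor).
After deletion, 38's left child: 34.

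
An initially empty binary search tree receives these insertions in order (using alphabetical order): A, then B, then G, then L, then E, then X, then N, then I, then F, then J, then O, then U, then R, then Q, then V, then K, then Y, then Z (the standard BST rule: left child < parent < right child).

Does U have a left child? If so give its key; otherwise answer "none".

A: root
B: right child of A (depth 1)
G: right child of B (depth 2)
L: right child of G (depth 3)
E: left child of G (depth 3)
X: right child of L (depth 4)
N: left child of X (depth 5)
I: left child of L (depth 4)
F: right child of E (depth 4)
J: right child of I (depth 5)
O: right child of N (depth 6)
U: right child of O (depth 7)
R: left child of U (depth 8)
Q: left child of R (depth 9)
V: right child of U (depth 8)
K: right child of J (depth 6)
Y: right child of X (depth 5)
Z: right child of Y (depth 6)

R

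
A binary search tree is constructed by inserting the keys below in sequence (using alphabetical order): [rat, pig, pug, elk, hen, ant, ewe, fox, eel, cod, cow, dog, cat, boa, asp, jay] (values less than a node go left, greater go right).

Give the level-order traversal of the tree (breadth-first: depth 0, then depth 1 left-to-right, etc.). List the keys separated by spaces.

rat pig elk pug ant hen eel ewe jay cod fox cat cow boa dog asp

Insert rat: tree is empty, so rat becomes the root.
Insert pig: pig < rat → go left. Place as left child of rat.
Insert pug: pug < rat → go left; pug > pig → go right. Place as right child of pig.
Insert elk: elk < rat → go left; elk < pig → go left. Place as left child of pig.
Insert hen: hen < rat → go left; hen < pig → go left; hen > elk → go right. Place as right child of elk.
Insert ant: ant < rat → go left; ant < pig → go left; ant < elk → go left. Place as left child of elk.
Insert ewe: ewe < rat → go left; ewe < pig → go left; ewe > elk → go right; ewe < hen → go left. Place as left child of hen.
Insert fox: fox < rat → go left; fox < pig → go left; fox > elk → go right; fox < hen → go left; fox > ewe → go right. Place as right child of ewe.
Insert eel: eel < rat → go left; eel < pig → go left; eel < elk → go left; eel > ant → go right. Place as right child of ant.
Insert cod: cod < rat → go left; cod < pig → go left; cod < elk → go left; cod > ant → go right; cod < eel → go left. Place as left child of eel.
Insert cow: cow < rat → go left; cow < pig → go left; cow < elk → go left; cow > ant → go right; cow < eel → go left; cow > cod → go right. Place as right child of cod.
Insert dog: dog < rat → go left; dog < pig → go left; dog < elk → go left; dog > ant → go right; dog < eel → go left; dog > cod → go right; dog > cow → go right. Place as right child of cow.
Insert cat: cat < rat → go left; cat < pig → go left; cat < elk → go left; cat > ant → go right; cat < eel → go left; cat < cod → go left. Place as left child of cod.
Insert boa: boa < rat → go left; boa < pig → go left; boa < elk → go left; boa > ant → go right; boa < eel → go left; boa < cod → go left; boa < cat → go left. Place as left child of cat.
Insert asp: asp < rat → go left; asp < pig → go left; asp < elk → go left; asp > ant → go right; asp < eel → go left; asp < cod → go left; asp < cat → go left; asp < boa → go left. Place as left child of boa.
Insert jay: jay < rat → go left; jay < pig → go left; jay > elk → go right; jay > hen → go right. Place as right child of hen.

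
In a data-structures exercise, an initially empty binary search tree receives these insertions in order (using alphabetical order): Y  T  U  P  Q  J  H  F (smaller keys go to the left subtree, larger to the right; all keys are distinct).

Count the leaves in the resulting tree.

3

Resulting structure (node: left, right):
  Y: L=T, R=–
  T: L=P, R=U
  U: L=–, R=–
  P: L=J, R=Q
  Q: L=–, R=–
  J: L=H, R=–
  H: L=F, R=–
  F: L=–, R=–

Leaves: F, Q, U — 3 in total.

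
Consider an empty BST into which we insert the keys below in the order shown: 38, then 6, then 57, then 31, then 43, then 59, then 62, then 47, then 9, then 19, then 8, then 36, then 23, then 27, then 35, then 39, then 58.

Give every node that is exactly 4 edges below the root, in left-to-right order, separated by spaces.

38: root
6: left child of 38 (depth 1)
57: right child of 38 (depth 1)
31: right child of 6 (depth 2)
43: left child of 57 (depth 2)
59: right child of 57 (depth 2)
62: right child of 59 (depth 3)
47: right child of 43 (depth 3)
9: left child of 31 (depth 3)
19: right child of 9 (depth 4)
8: left child of 9 (depth 4)
36: right child of 31 (depth 3)
23: right child of 19 (depth 5)
27: right child of 23 (depth 6)
35: left child of 36 (depth 4)
39: left child of 43 (depth 3)
58: left child of 59 (depth 3)

8 19 35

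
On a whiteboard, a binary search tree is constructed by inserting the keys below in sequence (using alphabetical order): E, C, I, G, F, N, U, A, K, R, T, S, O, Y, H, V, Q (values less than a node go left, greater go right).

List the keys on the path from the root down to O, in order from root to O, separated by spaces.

E I N U R O

Insert E: tree is empty, so E becomes the root.
Insert C: C < E → go left. Place as left child of E.
Insert I: I > E → go right. Place as right child of E.
Insert G: G > E → go right; G < I → go left. Place as left child of I.
Insert F: F > E → go right; F < I → go left; F < G → go left. Place as left child of G.
Insert N: N > E → go right; N > I → go right. Place as right child of I.
Insert U: U > E → go right; U > I → go right; U > N → go right. Place as right child of N.
Insert A: A < E → go left; A < C → go left. Place as left child of C.
Insert K: K > E → go right; K > I → go right; K < N → go left. Place as left child of N.
Insert R: R > E → go right; R > I → go right; R > N → go right; R < U → go left. Place as left child of U.
Insert T: T > E → go right; T > I → go right; T > N → go right; T < U → go left; T > R → go right. Place as right child of R.
Insert S: S > E → go right; S > I → go right; S > N → go right; S < U → go left; S > R → go right; S < T → go left. Place as left child of T.
Insert O: O > E → go right; O > I → go right; O > N → go right; O < U → go left; O < R → go left. Place as left child of R.
Insert Y: Y > E → go right; Y > I → go right; Y > N → go right; Y > U → go right. Place as right child of U.
Insert H: H > E → go right; H < I → go left; H > G → go right. Place as right child of G.
Insert V: V > E → go right; V > I → go right; V > N → go right; V > U → go right; V < Y → go left. Place as left child of Y.
Insert Q: Q > E → go right; Q > I → go right; Q > N → go right; Q < U → go left; Q < R → go left; Q > O → go right. Place as right child of O.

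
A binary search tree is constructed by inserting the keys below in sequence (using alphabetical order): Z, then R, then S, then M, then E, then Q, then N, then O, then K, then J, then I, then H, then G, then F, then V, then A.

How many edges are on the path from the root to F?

9

Z: root
R: left child of Z (depth 1)
S: right child of R (depth 2)
M: left child of R (depth 2)
E: left child of M (depth 3)
Q: right child of M (depth 3)
N: left child of Q (depth 4)
O: right child of N (depth 5)
K: right child of E (depth 4)
J: left child of K (depth 5)
I: left child of J (depth 6)
H: left child of I (depth 7)
G: left child of H (depth 8)
F: left child of G (depth 9)
V: right child of S (depth 3)
A: left child of E (depth 4)

Path to F: Z → R → M → E → K → J → I → H → G → F, which is 9 edges.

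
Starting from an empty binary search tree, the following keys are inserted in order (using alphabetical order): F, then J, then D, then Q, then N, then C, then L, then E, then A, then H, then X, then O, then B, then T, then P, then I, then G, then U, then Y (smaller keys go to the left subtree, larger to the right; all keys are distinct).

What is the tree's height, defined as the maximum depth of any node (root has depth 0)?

Insert F: tree is empty, so F becomes the root.
Insert J: J > F → go right. Place as right child of F.
Insert D: D < F → go left. Place as left child of F.
Insert Q: Q > F → go right; Q > J → go right. Place as right child of J.
Insert N: N > F → go right; N > J → go right; N < Q → go left. Place as left child of Q.
Insert C: C < F → go left; C < D → go left. Place as left child of D.
Insert L: L > F → go right; L > J → go right; L < Q → go left; L < N → go left. Place as left child of N.
Insert E: E < F → go left; E > D → go right. Place as right child of D.
Insert A: A < F → go left; A < D → go left; A < C → go left. Place as left child of C.
Insert H: H > F → go right; H < J → go left. Place as left child of J.
Insert X: X > F → go right; X > J → go right; X > Q → go right. Place as right child of Q.
Insert O: O > F → go right; O > J → go right; O < Q → go left; O > N → go right. Place as right child of N.
Insert B: B < F → go left; B < D → go left; B < C → go left; B > A → go right. Place as right child of A.
Insert T: T > F → go right; T > J → go right; T > Q → go right; T < X → go left. Place as left child of X.
Insert P: P > F → go right; P > J → go right; P < Q → go left; P > N → go right; P > O → go right. Place as right child of O.
Insert I: I > F → go right; I < J → go left; I > H → go right. Place as right child of H.
Insert G: G > F → go right; G < J → go left; G < H → go left. Place as left child of H.
Insert U: U > F → go right; U > J → go right; U > Q → go right; U < X → go left; U > T → go right. Place as right child of T.
Insert Y: Y > F → go right; Y > J → go right; Y > Q → go right; Y > X → go right. Place as right child of X.

The deepest node is P at depth 5.

5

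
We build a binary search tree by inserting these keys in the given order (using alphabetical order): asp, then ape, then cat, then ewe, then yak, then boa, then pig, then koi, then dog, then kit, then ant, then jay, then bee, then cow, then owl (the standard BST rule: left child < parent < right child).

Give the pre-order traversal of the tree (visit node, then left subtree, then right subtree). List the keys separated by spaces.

Insert asp: tree is empty, so asp becomes the root.
Insert ape: ape < asp → go left. Place as left child of asp.
Insert cat: cat > asp → go right. Place as right child of asp.
Insert ewe: ewe > asp → go right; ewe > cat → go right. Place as right child of cat.
Insert yak: yak > asp → go right; yak > cat → go right; yak > ewe → go right. Place as right child of ewe.
Insert boa: boa > asp → go right; boa < cat → go left. Place as left child of cat.
Insert pig: pig > asp → go right; pig > cat → go right; pig > ewe → go right; pig < yak → go left. Place as left child of yak.
Insert koi: koi > asp → go right; koi > cat → go right; koi > ewe → go right; koi < yak → go left; koi < pig → go left. Place as left child of pig.
Insert dog: dog > asp → go right; dog > cat → go right; dog < ewe → go left. Place as left child of ewe.
Insert kit: kit > asp → go right; kit > cat → go right; kit > ewe → go right; kit < yak → go left; kit < pig → go left; kit < koi → go left. Place as left child of koi.
Insert ant: ant < asp → go left; ant < ape → go left. Place as left child of ape.
Insert jay: jay > asp → go right; jay > cat → go right; jay > ewe → go right; jay < yak → go left; jay < pig → go left; jay < koi → go left; jay < kit → go left. Place as left child of kit.
Insert bee: bee > asp → go right; bee < cat → go left; bee < boa → go left. Place as left child of boa.
Insert cow: cow > asp → go right; cow > cat → go right; cow < ewe → go left; cow < dog → go left. Place as left child of dog.
Insert owl: owl > asp → go right; owl > cat → go right; owl > ewe → go right; owl < yak → go left; owl < pig → go left; owl > koi → go right. Place as right child of koi.

asp ape ant cat boa bee ewe dog cow yak pig koi kit jay owl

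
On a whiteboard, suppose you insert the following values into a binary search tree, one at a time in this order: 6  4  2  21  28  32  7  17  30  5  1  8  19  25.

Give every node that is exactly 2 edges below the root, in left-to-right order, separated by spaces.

2 5 7 28

Insert 6: tree is empty, so 6 becomes the root.
Insert 4: 4 < 6 → go left. Place as left child of 6.
Insert 2: 2 < 6 → go left; 2 < 4 → go left. Place as left child of 4.
Insert 21: 21 > 6 → go right. Place as right child of 6.
Insert 28: 28 > 6 → go right; 28 > 21 → go right. Place as right child of 21.
Insert 32: 32 > 6 → go right; 32 > 21 → go right; 32 > 28 → go right. Place as right child of 28.
Insert 7: 7 > 6 → go right; 7 < 21 → go left. Place as left child of 21.
Insert 17: 17 > 6 → go right; 17 < 21 → go left; 17 > 7 → go right. Place as right child of 7.
Insert 30: 30 > 6 → go right; 30 > 21 → go right; 30 > 28 → go right; 30 < 32 → go left. Place as left child of 32.
Insert 5: 5 < 6 → go left; 5 > 4 → go right. Place as right child of 4.
Insert 1: 1 < 6 → go left; 1 < 4 → go left; 1 < 2 → go left. Place as left child of 2.
Insert 8: 8 > 6 → go right; 8 < 21 → go left; 8 > 7 → go right; 8 < 17 → go left. Place as left child of 17.
Insert 19: 19 > 6 → go right; 19 < 21 → go left; 19 > 7 → go right; 19 > 17 → go right. Place as right child of 17.
Insert 25: 25 > 6 → go right; 25 > 21 → go right; 25 < 28 → go left. Place as left child of 28.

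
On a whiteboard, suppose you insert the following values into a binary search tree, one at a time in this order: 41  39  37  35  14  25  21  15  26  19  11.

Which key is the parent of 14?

35

41: root
39: left child of 41 (depth 1)
37: left child of 39 (depth 2)
35: left child of 37 (depth 3)
14: left child of 35 (depth 4)
25: right child of 14 (depth 5)
21: left child of 25 (depth 6)
15: left child of 21 (depth 7)
26: right child of 25 (depth 6)
19: right child of 15 (depth 8)
11: left child of 14 (depth 5)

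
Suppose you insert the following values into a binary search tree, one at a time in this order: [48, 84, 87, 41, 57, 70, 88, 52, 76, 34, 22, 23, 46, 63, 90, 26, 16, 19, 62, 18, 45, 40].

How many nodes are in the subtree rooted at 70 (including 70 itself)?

Insert 48: tree is empty, so 48 becomes the root.
Insert 84: 84 > 48 → go right. Place as right child of 48.
Insert 87: 87 > 48 → go right; 87 > 84 → go right. Place as right child of 84.
Insert 41: 41 < 48 → go left. Place as left child of 48.
Insert 57: 57 > 48 → go right; 57 < 84 → go left. Place as left child of 84.
Insert 70: 70 > 48 → go right; 70 < 84 → go left; 70 > 57 → go right. Place as right child of 57.
Insert 88: 88 > 48 → go right; 88 > 84 → go right; 88 > 87 → go right. Place as right child of 87.
Insert 52: 52 > 48 → go right; 52 < 84 → go left; 52 < 57 → go left. Place as left child of 57.
Insert 76: 76 > 48 → go right; 76 < 84 → go left; 76 > 57 → go right; 76 > 70 → go right. Place as right child of 70.
Insert 34: 34 < 48 → go left; 34 < 41 → go left. Place as left child of 41.
Insert 22: 22 < 48 → go left; 22 < 41 → go left; 22 < 34 → go left. Place as left child of 34.
Insert 23: 23 < 48 → go left; 23 < 41 → go left; 23 < 34 → go left; 23 > 22 → go right. Place as right child of 22.
Insert 46: 46 < 48 → go left; 46 > 41 → go right. Place as right child of 41.
Insert 63: 63 > 48 → go right; 63 < 84 → go left; 63 > 57 → go right; 63 < 70 → go left. Place as left child of 70.
Insert 90: 90 > 48 → go right; 90 > 84 → go right; 90 > 87 → go right; 90 > 88 → go right. Place as right child of 88.
Insert 26: 26 < 48 → go left; 26 < 41 → go left; 26 < 34 → go left; 26 > 22 → go right; 26 > 23 → go right. Place as right child of 23.
Insert 16: 16 < 48 → go left; 16 < 41 → go left; 16 < 34 → go left; 16 < 22 → go left. Place as left child of 22.
Insert 19: 19 < 48 → go left; 19 < 41 → go left; 19 < 34 → go left; 19 < 22 → go left; 19 > 16 → go right. Place as right child of 16.
Insert 62: 62 > 48 → go right; 62 < 84 → go left; 62 > 57 → go right; 62 < 70 → go left; 62 < 63 → go left. Place as left child of 63.
Insert 18: 18 < 48 → go left; 18 < 41 → go left; 18 < 34 → go left; 18 < 22 → go left; 18 > 16 → go right; 18 < 19 → go left. Place as left child of 19.
Insert 45: 45 < 48 → go left; 45 > 41 → go right; 45 < 46 → go left. Place as left child of 46.
Insert 40: 40 < 48 → go left; 40 < 41 → go left; 40 > 34 → go right. Place as right child of 34.

Subtree rooted at 70 contains: 70, 63, 62, 76 — 4 nodes.

4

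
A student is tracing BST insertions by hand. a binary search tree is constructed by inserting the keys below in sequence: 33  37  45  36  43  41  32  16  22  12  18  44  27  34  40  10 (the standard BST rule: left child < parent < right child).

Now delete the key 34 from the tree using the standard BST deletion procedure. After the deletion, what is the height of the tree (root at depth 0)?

Resulting structure (node: left, right):
  33: L=32, R=37
  37: L=36, R=45
  45: L=43, R=–
  36: L=34, R=–
  43: L=41, R=44
  41: L=40, R=–
  32: L=16, R=–
  16: L=12, R=22
  22: L=18, R=27
  12: L=10, R=–
  18: L=–, R=–
  44: L=–, R=–
  27: L=–, R=–
  34: L=–, R=–
  40: L=–, R=–
  10: L=–, R=–

Delete 34 (at most one child — splice it out).
After deletion, deepest node is 40 at depth 5.

5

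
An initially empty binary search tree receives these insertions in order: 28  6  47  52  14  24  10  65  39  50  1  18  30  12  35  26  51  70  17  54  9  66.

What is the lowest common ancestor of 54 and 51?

28: root
6: left child of 28 (depth 1)
47: right child of 28 (depth 1)
52: right child of 47 (depth 2)
14: right child of 6 (depth 2)
24: right child of 14 (depth 3)
10: left child of 14 (depth 3)
65: right child of 52 (depth 3)
39: left child of 47 (depth 2)
50: left child of 52 (depth 3)
1: left child of 6 (depth 2)
18: left child of 24 (depth 4)
30: left child of 39 (depth 3)
12: right child of 10 (depth 4)
35: right child of 30 (depth 4)
26: right child of 24 (depth 4)
51: right child of 50 (depth 4)
70: right child of 65 (depth 4)
17: left child of 18 (depth 5)
54: left child of 65 (depth 4)
9: left child of 10 (depth 4)
66: left child of 70 (depth 5)

Path to 54: 28 → 47 → 52 → 65 → 54
Path to 51: 28 → 47 → 52 → 50 → 51
The paths share a prefix ending at 52, then split left and right.

52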